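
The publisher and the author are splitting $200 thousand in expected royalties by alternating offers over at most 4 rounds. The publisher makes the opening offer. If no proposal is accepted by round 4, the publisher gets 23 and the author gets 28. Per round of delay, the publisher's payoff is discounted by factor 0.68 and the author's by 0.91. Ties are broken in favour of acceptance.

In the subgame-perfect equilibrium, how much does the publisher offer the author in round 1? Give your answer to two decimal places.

157.91

Round 4 (the author proposes): the publisher gets 23 if talks fail, so the author offers 23 and keeps 177.
Round 3 (the publisher proposes): the author can get 177 next round, worth 0.91 × 177 = 161.07 now, so the publisher offers 161.07, keeping 38.93.
Round 2 (the author proposes): the publisher can get 38.93 next round, worth 0.68 × 38.93 = 26.4724 now; the author offers that and keeps 173.5276.
Round 1 (the publisher proposes): the author can get 173.5276 next round, worth 0.91 × 173.5276 = 157.910116 now. The publisher offers 157.910116 and keeps 200 − 157.910116 = 42.089884.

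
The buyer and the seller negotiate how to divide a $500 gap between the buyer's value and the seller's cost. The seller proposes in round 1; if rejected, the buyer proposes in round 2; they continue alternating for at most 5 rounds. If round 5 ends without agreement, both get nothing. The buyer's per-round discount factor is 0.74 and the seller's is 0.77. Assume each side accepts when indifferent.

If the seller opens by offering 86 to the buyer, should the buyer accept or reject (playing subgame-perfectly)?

Reject

Work out the buyer's continuation value if the offer is rejected.
Round 5 (the seller proposes): rejection yields 0 for the buyer; the seller offers 0 and keeps 500.
Round 4 (the buyer proposes): the seller can get 500 next round, worth 0.77 × 500 = 385 now, so the buyer offers 385, keeping 115.
Round 3 (the seller proposes): the buyer can get 115 next round, worth 0.74 × 115 = 85.1 now; the seller offers that and keeps 414.9.
Round 2 (the buyer proposes): the seller can get 414.9 next round, worth 0.77 × 414.9 = 319.473 now, so the buyer offers 319.473, keeping 180.527.
So by rejecting in round 1, the buyer gets 180.527 next round, worth 0.74 × 180.527 = 133.58998 now.
Offer 86 < 133.58998, so the buyer rejects.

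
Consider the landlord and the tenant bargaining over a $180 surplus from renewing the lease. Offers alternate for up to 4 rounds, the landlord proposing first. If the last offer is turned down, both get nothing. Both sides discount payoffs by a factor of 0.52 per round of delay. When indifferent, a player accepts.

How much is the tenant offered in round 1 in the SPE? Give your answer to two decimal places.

70.24

Round 4 (the tenant proposes): rejection yields 0 for the landlord; the tenant offers 0 and keeps 180.
Round 3 (the landlord proposes): the tenant can get 180 next round, worth 0.52 × 180 = 93.6 now. The landlord offers 93.6 and keeps 180 − 93.6 = 86.4.
Round 2 (the tenant proposes): the landlord can get 86.4 next round, worth 0.52 × 86.4 = 44.928 now. The tenant offers 44.928 and keeps 180 − 44.928 = 135.072.
Round 1 (the landlord proposes): the tenant can get 135.072 next round, worth 0.52 × 135.072 = 70.23744 now, so the landlord offers 70.23744, keeping 109.76256.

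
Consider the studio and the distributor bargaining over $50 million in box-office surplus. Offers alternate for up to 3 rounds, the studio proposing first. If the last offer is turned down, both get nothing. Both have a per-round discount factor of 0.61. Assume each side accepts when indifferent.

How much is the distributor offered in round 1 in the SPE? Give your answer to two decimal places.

11.90

By backward induction:
Round 3 (the studio proposes): rejection yields 0 for the distributor; the studio offers 0 and keeps 50.
Round 2 (the distributor proposes): the studio can get 50 next round, worth 0.61 × 50 = 30.5 now. The distributor offers 30.5 and keeps 50 − 30.5 = 19.5.
Round 1 (the studio proposes): the distributor can get 19.5 next round, worth 0.61 × 19.5 = 11.895 now; the studio offers that and keeps 38.105.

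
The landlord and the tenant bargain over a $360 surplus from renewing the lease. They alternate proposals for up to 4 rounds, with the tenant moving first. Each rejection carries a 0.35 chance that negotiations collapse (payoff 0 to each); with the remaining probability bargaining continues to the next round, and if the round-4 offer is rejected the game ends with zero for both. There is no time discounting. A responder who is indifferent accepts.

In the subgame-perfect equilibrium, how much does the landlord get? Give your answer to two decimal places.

Round 4 (the landlord proposes): the tenant will accept anything ≥ 0, so the landlord offers 0 and keeps 360.
Round 3 (the tenant proposes): rejecting gives the landlord an expected 0.65 × 360 = 234; the tenant offers that and keeps 126.
Round 2 (the landlord proposes): rejecting gives the tenant an expected 0.65 × 126 = 81.9; the landlord offers that and keeps 278.1.
Round 1 (the tenant proposes): rejecting gives the landlord an expected 0.65 × 278.1 = 180.765; the tenant offers that and keeps 179.235.

180.77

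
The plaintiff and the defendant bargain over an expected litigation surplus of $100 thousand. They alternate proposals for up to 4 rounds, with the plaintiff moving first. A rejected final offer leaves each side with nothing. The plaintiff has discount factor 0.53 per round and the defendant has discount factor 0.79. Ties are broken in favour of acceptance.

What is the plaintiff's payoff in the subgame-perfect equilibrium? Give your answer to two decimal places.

29.79

Round 4 (the defendant proposes): rejection yields 0 for the plaintiff; the defendant offers 0 and keeps 100.
Round 3 (the plaintiff proposes): the defendant can get 100 next round, worth 0.79 × 100 = 79 now, so the plaintiff offers 79, keeping 21.
Round 2 (the defendant proposes): the plaintiff can get 21 next round, worth 0.53 × 21 = 11.13 now, so the defendant offers 11.13, keeping 88.87.
Round 1 (the plaintiff proposes): the defendant can get 88.87 next round, worth 0.79 × 88.87 = 70.2073 now. The plaintiff offers 70.2073 and keeps 100 − 70.2073 = 29.7927.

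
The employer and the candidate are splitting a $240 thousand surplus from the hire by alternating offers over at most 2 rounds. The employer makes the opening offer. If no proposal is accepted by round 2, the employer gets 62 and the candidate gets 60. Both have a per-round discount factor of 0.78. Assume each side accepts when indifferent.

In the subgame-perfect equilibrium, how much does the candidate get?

Work backward from the last round.
Round 2 (the candidate proposes): the employer gets 62 if talks fail, so the candidate offers 62 and keeps 178.
Round 1 (the employer proposes): the candidate can get 178 next round, worth 0.78 × 178 = 138.84 now; the employer offers that and keeps 101.16.

138.84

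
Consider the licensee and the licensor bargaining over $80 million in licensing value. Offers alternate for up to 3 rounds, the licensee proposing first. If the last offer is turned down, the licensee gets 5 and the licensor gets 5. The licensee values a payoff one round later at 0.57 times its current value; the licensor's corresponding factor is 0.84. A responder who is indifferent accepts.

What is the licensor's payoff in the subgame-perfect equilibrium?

By backward induction:
Round 3 (the licensee proposes): the licensor gets 5 if talks fail, so the licensee offers 5 and keeps 75.
Round 2 (the licensor proposes): the licensee can get 75 next round, worth 0.57 × 75 = 42.75 now. The licensor offers 42.75 and keeps 80 − 42.75 = 37.25.
Round 1 (the licensee proposes): the licensor can get 37.25 next round, worth 0.84 × 37.25 = 31.29 now. The licensee offers 31.29 and keeps 80 − 31.29 = 48.71.

31.29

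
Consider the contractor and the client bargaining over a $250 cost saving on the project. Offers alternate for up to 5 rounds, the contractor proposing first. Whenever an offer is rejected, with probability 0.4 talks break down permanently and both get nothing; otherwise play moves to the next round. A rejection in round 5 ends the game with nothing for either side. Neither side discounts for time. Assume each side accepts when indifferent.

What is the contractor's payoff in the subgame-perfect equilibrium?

By backward induction:
Round 5 (the contractor proposes): the client will accept anything ≥ 0, so the contractor offers 0 and keeps 250.
Round 4 (the client proposes): rejecting gives the contractor an expected 0.6 × 250 = 150. The client offers 150 and keeps 250 − 150 = 100.
Round 3 (the contractor proposes): rejecting gives the client an expected 0.6 × 100 = 60. The contractor offers 60 and keeps 250 − 60 = 190.
Round 2 (the client proposes): rejecting gives the contractor an expected 0.6 × 190 = 114, so the client offers 114, keeping 136.
Round 1 (the contractor proposes): rejecting gives the client an expected 0.6 × 136 = 81.6. The contractor offers 81.6 and keeps 250 − 81.6 = 168.4.

168.4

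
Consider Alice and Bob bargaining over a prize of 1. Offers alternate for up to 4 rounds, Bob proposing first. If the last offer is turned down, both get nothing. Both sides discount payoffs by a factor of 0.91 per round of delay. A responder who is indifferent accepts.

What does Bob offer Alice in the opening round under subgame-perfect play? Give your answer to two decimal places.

Round 4 (Alice proposes): rejection yields 0 for Bob; Alice offers 0 and keeps 1.
Round 3 (Bob proposes): Alice can get 1 next round, worth 0.91 × 1 = 0.91 now. Bob offers 0.91 and keeps 1 − 0.91 = 0.09.
Round 2 (Alice proposes): Bob can get 0.09 next round, worth 0.91 × 0.09 = 0.0819 now; Alice offers that and keeps 0.9181.
Round 1 (Bob proposes): Alice can get 0.9181 next round, worth 0.91 × 0.9181 = 0.835471 now, so Bob offers 0.835471, keeping 0.164529.

0.84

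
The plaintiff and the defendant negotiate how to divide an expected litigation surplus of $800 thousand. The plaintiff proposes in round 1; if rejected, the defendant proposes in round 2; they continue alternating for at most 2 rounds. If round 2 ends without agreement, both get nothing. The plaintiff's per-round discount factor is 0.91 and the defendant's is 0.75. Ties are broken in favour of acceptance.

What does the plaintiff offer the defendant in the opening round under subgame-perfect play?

600

Solve by backward induction from round 2.
Round 2 (the defendant proposes): rejection yields 0 for the plaintiff; the defendant offers 0 and keeps 800.
Round 1 (the plaintiff proposes): the defendant can get 800 next round, worth 0.75 × 800 = 600 now. The plaintiff offers 600 and keeps 800 − 600 = 200.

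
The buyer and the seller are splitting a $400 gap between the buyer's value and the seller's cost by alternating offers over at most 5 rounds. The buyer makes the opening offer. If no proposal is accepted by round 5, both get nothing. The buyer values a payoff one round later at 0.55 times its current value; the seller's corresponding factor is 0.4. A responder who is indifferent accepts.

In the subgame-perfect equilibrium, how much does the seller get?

Round 5 (the buyer proposes): rejection yields 0 for the seller; the buyer offers 0 and keeps 400.
Round 4 (the seller proposes): the buyer can get 400 next round, worth 0.55 × 400 = 220 now. The seller offers 220 and keeps 400 − 220 = 180.
Round 3 (the buyer proposes): the seller can get 180 next round, worth 0.4 × 180 = 72 now; the buyer offers that and keeps 328.
Round 2 (the seller proposes): the buyer can get 328 next round, worth 0.55 × 328 = 180.4 now. The seller offers 180.4 and keeps 400 − 180.4 = 219.6.
Round 1 (the buyer proposes): the seller can get 219.6 next round, worth 0.4 × 219.6 = 87.84 now; the buyer offers that and keeps 312.16.

87.84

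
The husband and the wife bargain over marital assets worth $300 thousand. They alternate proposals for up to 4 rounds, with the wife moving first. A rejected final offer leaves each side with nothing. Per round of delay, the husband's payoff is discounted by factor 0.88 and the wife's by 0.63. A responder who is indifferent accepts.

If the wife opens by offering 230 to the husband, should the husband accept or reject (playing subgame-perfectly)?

Round 4 (the husband proposes): the wife will accept anything ≥ 0, so the husband offers 0 and keeps 300.
Round 3 (the wife proposes): the husband can get 300 next round, worth 0.88 × 300 = 264 now; the wife offers that and keeps 36.
Round 2 (the husband proposes): the wife can get 36 next round, worth 0.63 × 36 = 22.68 now; the husband offers that and keeps 277.32.
So by rejecting in round 1, the husband gets 277.32 next round, worth 0.88 × 277.32 = 244.0416 now.
Offer 230 < 244.0416, so the husband rejects.

Reject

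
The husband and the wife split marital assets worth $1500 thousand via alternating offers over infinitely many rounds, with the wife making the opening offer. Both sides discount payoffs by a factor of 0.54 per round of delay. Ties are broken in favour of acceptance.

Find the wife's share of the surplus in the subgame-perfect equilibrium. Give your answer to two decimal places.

In a stationary SPE each proposer offers the other exactly their discounted continuation value.
If the wife keeps x when proposing and the husband keeps y when proposing, then x = 1500 − 0.54y and y = 1500 − 0.54x.
Solving: x = 1500(1 − 0.54) / (1 − 0.54·0.54) = 690 / 0.7084 ≈ 974.0260.
The husband gets 1500 − 974.0260 ≈ 525.9740.

974.03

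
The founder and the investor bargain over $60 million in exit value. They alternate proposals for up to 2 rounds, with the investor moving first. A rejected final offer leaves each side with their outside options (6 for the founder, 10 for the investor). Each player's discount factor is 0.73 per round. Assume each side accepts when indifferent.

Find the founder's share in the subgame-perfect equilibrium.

Round 2 (the founder proposes): the investor gets 10 if talks fail, so the founder offers 10 and keeps 50.
Round 1 (the investor proposes): the founder can get 50 next round, worth 0.73 × 50 = 36.5 now; the investor offers that and keeps 23.5.

36.5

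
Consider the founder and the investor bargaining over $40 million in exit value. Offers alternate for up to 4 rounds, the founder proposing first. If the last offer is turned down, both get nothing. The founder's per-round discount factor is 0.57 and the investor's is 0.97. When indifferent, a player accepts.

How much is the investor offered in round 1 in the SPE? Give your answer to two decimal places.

Round 4 (the investor proposes): the founder will accept anything ≥ 0, so the investor offers 0 and keeps 40.
Round 3 (the founder proposes): the investor can get 40 next round, worth 0.97 × 40 = 38.8 now, so the founder offers 38.8, keeping 1.2.
Round 2 (the investor proposes): the founder can get 1.2 next round, worth 0.57 × 1.2 = 0.684 now. The investor offers 0.684 and keeps 40 − 0.684 = 39.316.
Round 1 (the founder proposes): the investor can get 39.316 next round, worth 0.97 × 39.316 = 38.13652 now; the founder offers that and keeps 1.86348.

38.14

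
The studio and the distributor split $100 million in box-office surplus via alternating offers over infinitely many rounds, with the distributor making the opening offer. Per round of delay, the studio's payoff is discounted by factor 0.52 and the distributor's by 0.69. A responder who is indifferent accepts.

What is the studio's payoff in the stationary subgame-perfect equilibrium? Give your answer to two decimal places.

In a stationary SPE each proposer offers the other exactly their discounted continuation value.
If the distributor keeps x when proposing and the studio keeps y when proposing, then x = 100 − 0.52y and y = 100 − 0.69x.
Solving: x = 100(1 − 0.52) / (1 − 0.69·0.52) = 48 / 0.6412 ≈ 74.8596.
The studio gets 100 − 74.8596 ≈ 25.1404.

25.14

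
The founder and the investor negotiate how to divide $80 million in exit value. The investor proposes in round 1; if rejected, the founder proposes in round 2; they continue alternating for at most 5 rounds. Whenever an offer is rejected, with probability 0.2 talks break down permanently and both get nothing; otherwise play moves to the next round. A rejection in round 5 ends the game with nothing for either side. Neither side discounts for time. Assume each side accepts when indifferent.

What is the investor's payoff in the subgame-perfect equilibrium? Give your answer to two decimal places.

59.01

Round 5 (the investor proposes): rejection yields 0 for the founder; the investor offers 0 and keeps 80.
Round 4 (the founder proposes): rejecting gives the investor an expected 0.8 × 80 = 64; the founder offers that and keeps 16.
Round 3 (the investor proposes): rejecting gives the founder an expected 0.8 × 16 = 12.8; the investor offers that and keeps 67.2.
Round 2 (the founder proposes): rejecting gives the investor an expected 0.8 × 67.2 = 53.76. The founder offers 53.76 and keeps 80 − 53.76 = 26.24.
Round 1 (the investor proposes): rejecting gives the founder an expected 0.8 × 26.24 = 20.992, so the investor offers 20.992, keeping 59.008.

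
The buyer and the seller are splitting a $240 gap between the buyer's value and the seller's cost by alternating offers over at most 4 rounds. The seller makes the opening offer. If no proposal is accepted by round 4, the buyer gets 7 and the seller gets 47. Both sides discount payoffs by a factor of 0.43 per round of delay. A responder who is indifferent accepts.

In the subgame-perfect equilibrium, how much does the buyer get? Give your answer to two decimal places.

74.17

Round 4 (the buyer proposes): the seller gets 47 if talks fail, so the buyer offers 47 and keeps 193.
Round 3 (the seller proposes): the buyer can get 193 next round, worth 0.43 × 193 = 82.99 now, so the seller offers 82.99, keeping 157.01.
Round 2 (the buyer proposes): the seller can get 157.01 next round, worth 0.43 × 157.01 = 67.5143 now, so the buyer offers 67.5143, keeping 172.4857.
Round 1 (the seller proposes): the buyer can get 172.4857 next round, worth 0.43 × 172.4857 = 74.168851 now. The seller offers 74.168851 and keeps 240 − 74.168851 = 165.831149.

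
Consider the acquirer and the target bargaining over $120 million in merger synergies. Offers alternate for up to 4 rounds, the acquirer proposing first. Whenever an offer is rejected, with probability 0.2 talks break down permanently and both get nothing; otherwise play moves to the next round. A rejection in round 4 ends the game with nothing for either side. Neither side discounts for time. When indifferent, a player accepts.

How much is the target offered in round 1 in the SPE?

80.64

By backward induction:
Round 4 (the target proposes): rejection yields 0 for the acquirer; the target offers 0 and keeps 120.
Round 3 (the acquirer proposes): rejecting gives the target an expected 0.8 × 120 = 96, so the acquirer offers 96, keeping 24.
Round 2 (the target proposes): rejecting gives the acquirer an expected 0.8 × 24 = 19.2. The target offers 19.2 and keeps 120 − 19.2 = 100.8.
Round 1 (the acquirer proposes): rejecting gives the target an expected 0.8 × 100.8 = 80.64, so the acquirer offers 80.64, keeping 39.36.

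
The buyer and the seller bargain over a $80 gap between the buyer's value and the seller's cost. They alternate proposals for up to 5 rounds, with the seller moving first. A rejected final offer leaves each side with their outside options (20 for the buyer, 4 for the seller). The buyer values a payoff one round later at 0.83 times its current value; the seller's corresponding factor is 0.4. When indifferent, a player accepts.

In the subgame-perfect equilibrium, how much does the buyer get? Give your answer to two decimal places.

55.27

By backward induction:
Round 5 (the seller proposes): the buyer gets 20 if talks fail, so the seller offers 20 and keeps 60.
Round 4 (the buyer proposes): the seller can get 60 next round, worth 0.4 × 60 = 24 now, so the buyer offers 24, keeping 56.
Round 3 (the seller proposes): the buyer can get 56 next round, worth 0.83 × 56 = 46.48 now; the seller offers that and keeps 33.52.
Round 2 (the buyer proposes): the seller can get 33.52 next round, worth 0.4 × 33.52 = 13.408 now; the buyer offers that and keeps 66.592.
Round 1 (the seller proposes): the buyer can get 66.592 next round, worth 0.83 × 66.592 = 55.27136 now. The seller offers 55.27136 and keeps 80 − 55.27136 = 24.72864.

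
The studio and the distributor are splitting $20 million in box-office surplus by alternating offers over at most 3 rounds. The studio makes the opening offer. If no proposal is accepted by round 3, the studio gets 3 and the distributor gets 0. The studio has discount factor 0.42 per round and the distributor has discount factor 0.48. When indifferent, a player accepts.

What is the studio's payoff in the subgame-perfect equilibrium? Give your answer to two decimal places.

Round 3 (the studio proposes): the distributor will accept anything ≥ 0, so the studio offers 0 and keeps 20.
Round 2 (the distributor proposes): the studio can get 20 next round, worth 0.42 × 20 = 8.4 now. The distributor offers 8.4 and keeps 20 − 8.4 = 11.6.
Round 1 (the studio proposes): the distributor can get 11.6 next round, worth 0.48 × 11.6 = 5.568 now; the studio offers that and keeps 14.432.

14.43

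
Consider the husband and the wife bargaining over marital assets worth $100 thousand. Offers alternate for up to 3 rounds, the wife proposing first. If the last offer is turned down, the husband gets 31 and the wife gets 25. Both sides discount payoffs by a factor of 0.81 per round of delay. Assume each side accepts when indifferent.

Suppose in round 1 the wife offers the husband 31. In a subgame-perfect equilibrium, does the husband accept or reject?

Round 3 (the wife proposes): the husband gets 31 if talks fail, so the wife offers 31 and keeps 69.
Round 2 (the husband proposes): the wife can get 69 next round, worth 0.81 × 69 = 55.89 now; the husband offers that and keeps 44.11.
So by rejecting in round 1, the husband gets 44.11 next round, worth 0.81 × 44.11 = 35.7291 now.
Offer 31 < 35.7291, so the husband rejects.

Reject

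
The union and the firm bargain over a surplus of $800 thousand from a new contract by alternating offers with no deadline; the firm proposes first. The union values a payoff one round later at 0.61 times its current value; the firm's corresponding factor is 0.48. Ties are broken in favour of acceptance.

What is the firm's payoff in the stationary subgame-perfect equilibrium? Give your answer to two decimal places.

Let x be the firm's share when the firm proposes and y be the union's share when the union proposes.
The union accepts iff offered ≥ 0.61·y, so x = 800 − 0.61y. Symmetrically y = 800 − 0.48x.
Substituting: x = 800 − 0.61(800 − 0.48x), giving x(1 − 0.48·0.61) = 800(1 − 0.61).
So x = 800 × 0.39 / 0.7072 ≈ 441.1765, and the union receives 800 − x ≈ 358.8235.

441.18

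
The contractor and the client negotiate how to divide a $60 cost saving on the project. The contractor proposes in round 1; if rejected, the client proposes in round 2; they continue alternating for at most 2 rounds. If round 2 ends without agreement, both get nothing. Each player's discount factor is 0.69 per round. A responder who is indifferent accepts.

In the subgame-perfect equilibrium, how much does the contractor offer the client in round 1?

Solve by backward induction from round 2.
Round 2 (the client proposes): rejection yields 0 for the contractor; the client offers 0 and keeps 60.
Round 1 (the contractor proposes): the client can get 60 next round, worth 0.69 × 60 = 41.4 now, so the contractor offers 41.4, keeping 18.6.

41.4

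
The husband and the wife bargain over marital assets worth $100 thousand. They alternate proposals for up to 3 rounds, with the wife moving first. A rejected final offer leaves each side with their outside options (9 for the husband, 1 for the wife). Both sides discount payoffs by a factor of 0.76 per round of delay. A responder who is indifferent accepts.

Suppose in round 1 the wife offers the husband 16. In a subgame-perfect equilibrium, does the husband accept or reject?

Reject

Work out the husband's continuation value if the offer is rejected.
Round 3 (the wife proposes): the husband gets 9 if talks fail, so the wife offers 9 and keeps 91.
Round 2 (the husband proposes): the wife can get 91 next round, worth 0.76 × 91 = 69.16 now. The husband offers 69.16 and keeps 100 − 69.16 = 30.84.
So by rejecting in round 1, the husband gets 30.84 next round, worth 0.76 × 30.84 = 23.4384 now.
Offer 16 < 23.4384, so the husband rejects.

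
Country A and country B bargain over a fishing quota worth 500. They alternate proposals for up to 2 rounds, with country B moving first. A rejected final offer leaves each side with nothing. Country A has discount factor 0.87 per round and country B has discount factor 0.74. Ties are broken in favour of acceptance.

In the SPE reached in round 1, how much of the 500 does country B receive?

Round 2 (country A proposes): country B will accept anything ≥ 0, so country A offers 0 and keeps 500.
Round 1 (country B proposes): country A can get 500 next round, worth 0.87 × 500 = 435 now; country B offers that and keeps 65.

65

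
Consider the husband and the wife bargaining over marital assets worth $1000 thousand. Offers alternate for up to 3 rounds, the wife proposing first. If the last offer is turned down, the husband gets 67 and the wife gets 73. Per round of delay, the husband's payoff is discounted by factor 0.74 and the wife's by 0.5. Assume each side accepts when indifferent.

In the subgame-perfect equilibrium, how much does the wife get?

605.21

Round 3 (the wife proposes): the husband gets 67 if talks fail, so the wife offers 67 and keeps 933.
Round 2 (the husband proposes): the wife can get 933 next round, worth 0.5 × 933 = 466.5 now, so the husband offers 466.5, keeping 533.5.
Round 1 (the wife proposes): the husband can get 533.5 next round, worth 0.74 × 533.5 = 394.79 now. The wife offers 394.79 and keeps 1000 − 394.79 = 605.21.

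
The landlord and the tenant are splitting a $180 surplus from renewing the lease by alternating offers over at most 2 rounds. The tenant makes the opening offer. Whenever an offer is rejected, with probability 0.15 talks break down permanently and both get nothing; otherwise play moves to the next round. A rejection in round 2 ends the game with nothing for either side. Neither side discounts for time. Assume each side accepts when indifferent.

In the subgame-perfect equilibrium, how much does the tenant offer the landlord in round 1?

153

Round 2 (the landlord proposes): rejection yields 0 for the tenant; the landlord offers 0 and keeps 180.
Round 1 (the tenant proposes): rejecting gives the landlord an expected 0.85 × 180 = 153; the tenant offers that and keeps 27.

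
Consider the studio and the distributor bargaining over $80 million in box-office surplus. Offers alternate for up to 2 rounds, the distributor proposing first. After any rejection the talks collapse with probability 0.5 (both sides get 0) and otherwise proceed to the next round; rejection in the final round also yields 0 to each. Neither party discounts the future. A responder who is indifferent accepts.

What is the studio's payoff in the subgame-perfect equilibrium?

40

Round 2 (the studio proposes): rejection yields 0 for the distributor; the studio offers 0 and keeps 80.
Round 1 (the distributor proposes): rejecting gives the studio an expected 0.5 × 80 = 40, so the distributor offers 40, keeping 40.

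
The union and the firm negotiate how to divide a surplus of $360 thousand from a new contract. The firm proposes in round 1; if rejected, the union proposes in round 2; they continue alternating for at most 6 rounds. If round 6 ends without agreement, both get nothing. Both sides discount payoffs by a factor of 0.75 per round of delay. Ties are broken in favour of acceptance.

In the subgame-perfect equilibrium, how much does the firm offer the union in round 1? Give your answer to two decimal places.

190.90

Round 6 (the union proposes): the firm will accept anything ≥ 0, so the union offers 0 and keeps 360.
Round 5 (the firm proposes): the union can get 360 next round, worth 0.75 × 360 = 270 now. The firm offers 270 and keeps 360 − 270 = 90.
Round 4 (the union proposes): the firm can get 90 next round, worth 0.75 × 90 = 67.5 now. The union offers 67.5 and keeps 360 − 67.5 = 292.5.
Round 3 (the firm proposes): the union can get 292.5 next round, worth 0.75 × 292.5 = 219.375 now; the firm offers that and keeps 140.625.
Round 2 (the union proposes): the firm can get 140.625 next round, worth 0.75 × 140.625 = 105.46875 now, so the union offers 105.46875, keeping 254.53125.
Round 1 (the firm proposes): the union can get 254.53125 next round, worth 0.75 × 254.53125 = 190.8984375 now, so the firm offers 190.8984375, keeping 169.1015625.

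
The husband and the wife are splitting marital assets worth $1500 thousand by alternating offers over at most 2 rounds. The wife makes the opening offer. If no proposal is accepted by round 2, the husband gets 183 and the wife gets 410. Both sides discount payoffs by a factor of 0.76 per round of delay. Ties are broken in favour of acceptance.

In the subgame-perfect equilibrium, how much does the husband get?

828.4

Round 2 (the husband proposes): the wife gets 410 if talks fail, so the husband offers 410 and keeps 1090.
Round 1 (the wife proposes): the husband can get 1090 next round, worth 0.76 × 1090 = 828.4 now; the wife offers that and keeps 671.6.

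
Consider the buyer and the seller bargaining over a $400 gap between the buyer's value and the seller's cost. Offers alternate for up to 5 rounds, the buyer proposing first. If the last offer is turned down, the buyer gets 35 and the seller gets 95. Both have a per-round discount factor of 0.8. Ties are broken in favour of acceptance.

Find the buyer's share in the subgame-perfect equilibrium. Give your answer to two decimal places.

Round 5 (the buyer proposes): the seller gets 95 if talks fail, so the buyer offers 95 and keeps 305.
Round 4 (the seller proposes): the buyer can get 305 next round, worth 0.8 × 305 = 244 now; the seller offers that and keeps 156.
Round 3 (the buyer proposes): the seller can get 156 next round, worth 0.8 × 156 = 124.8 now. The buyer offers 124.8 and keeps 400 − 124.8 = 275.2.
Round 2 (the seller proposes): the buyer can get 275.2 next round, worth 0.8 × 275.2 = 220.16 now, so the seller offers 220.16, keeping 179.84.
Round 1 (the buyer proposes): the seller can get 179.84 next round, worth 0.8 × 179.84 = 143.872 now. The buyer offers 143.872 and keeps 400 − 143.872 = 256.128.

256.13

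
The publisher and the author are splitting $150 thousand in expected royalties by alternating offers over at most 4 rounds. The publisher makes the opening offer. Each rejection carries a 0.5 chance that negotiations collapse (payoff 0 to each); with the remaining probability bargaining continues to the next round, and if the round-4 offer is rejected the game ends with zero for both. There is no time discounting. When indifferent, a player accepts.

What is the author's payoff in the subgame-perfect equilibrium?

56.25

Round 4 (the author proposes): rejection yields 0 for the publisher; the author offers 0 and keeps 150.
Round 3 (the publisher proposes): rejecting gives the author an expected 0.5 × 150 = 75. The publisher offers 75 and keeps 150 − 75 = 75.
Round 2 (the author proposes): rejecting gives the publisher an expected 0.5 × 75 = 37.5, so the author offers 37.5, keeping 112.5.
Round 1 (the publisher proposes): rejecting gives the author an expected 0.5 × 112.5 = 56.25; the publisher offers that and keeps 93.75.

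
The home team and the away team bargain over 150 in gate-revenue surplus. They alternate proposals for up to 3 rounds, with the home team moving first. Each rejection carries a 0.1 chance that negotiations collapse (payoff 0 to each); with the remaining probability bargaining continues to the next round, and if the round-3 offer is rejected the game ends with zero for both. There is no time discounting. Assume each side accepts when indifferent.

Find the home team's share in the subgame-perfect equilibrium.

136.5

Round 3 (the home team proposes): rejection yields 0 for the away team; the home team offers 0 and keeps 150.
Round 2 (the away team proposes): rejecting gives the home team an expected 0.9 × 150 = 135; the away team offers that and keeps 15.
Round 1 (the home team proposes): rejecting gives the away team an expected 0.9 × 15 = 13.5, so the home team offers 13.5, keeping 136.5.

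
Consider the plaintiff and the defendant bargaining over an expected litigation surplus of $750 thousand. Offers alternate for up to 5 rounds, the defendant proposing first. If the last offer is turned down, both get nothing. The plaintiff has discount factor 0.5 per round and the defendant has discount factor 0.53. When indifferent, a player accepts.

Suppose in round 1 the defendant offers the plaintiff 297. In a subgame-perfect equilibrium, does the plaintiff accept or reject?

Accept

Round 5 (the defendant proposes): the plaintiff will accept anything ≥ 0, so the defendant offers 0 and keeps 750.
Round 4 (the plaintiff proposes): the defendant can get 750 next round, worth 0.53 × 750 = 397.5 now. The plaintiff offers 397.5 and keeps 750 − 397.5 = 352.5.
Round 3 (the defendant proposes): the plaintiff can get 352.5 next round, worth 0.5 × 352.5 = 176.25 now. The defendant offers 176.25 and keeps 750 − 176.25 = 573.75.
Round 2 (the plaintiff proposes): the defendant can get 573.75 next round, worth 0.53 × 573.75 = 304.0875 now; the plaintiff offers that and keeps 445.9125.
So by rejecting in round 1, the plaintiff gets 445.9125 next round, worth 0.5 × 445.9125 = 222.95625 now.
Offer 297 ≥ 222.95625, so the plaintiff accepts.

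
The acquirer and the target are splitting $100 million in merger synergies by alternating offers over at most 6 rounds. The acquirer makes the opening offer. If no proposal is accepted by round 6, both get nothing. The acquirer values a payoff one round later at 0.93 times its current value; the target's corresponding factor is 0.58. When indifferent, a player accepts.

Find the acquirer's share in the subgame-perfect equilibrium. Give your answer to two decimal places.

76.87

Round 6 (the target proposes): rejection yields 0 for the acquirer; the target offers 0 and keeps 100.
Round 5 (the acquirer proposes): the target can get 100 next round, worth 0.58 × 100 = 58 now, so the acquirer offers 58, keeping 42.
Round 4 (the target proposes): the acquirer can get 42 next round, worth 0.93 × 42 = 39.06 now; the target offers that and keeps 60.94.
Round 3 (the acquirer proposes): the target can get 60.94 next round, worth 0.58 × 60.94 = 35.3452 now. The acquirer offers 35.3452 and keeps 100 − 35.3452 = 64.6548.
Round 2 (the target proposes): the acquirer can get 64.6548 next round, worth 0.93 × 64.6548 = 60.128964 now, so the target offers 60.128964, keeping 39.871036.
Round 1 (the acquirer proposes): the target can get 39.871036 next round, worth 0.58 × 39.871036 = 23.12520088 now; the acquirer offers that and keeps 76.87479912.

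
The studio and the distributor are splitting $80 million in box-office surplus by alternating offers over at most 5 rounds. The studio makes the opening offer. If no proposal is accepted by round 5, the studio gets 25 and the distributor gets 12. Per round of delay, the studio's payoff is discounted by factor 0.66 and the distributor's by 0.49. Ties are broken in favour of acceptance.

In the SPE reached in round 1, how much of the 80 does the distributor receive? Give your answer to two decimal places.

Round 5 (the studio proposes): the distributor gets 12 if talks fail, so the studio offers 12 and keeps 68.
Round 4 (the distributor proposes): the studio can get 68 next round, worth 0.66 × 68 = 44.88 now. The distributor offers 44.88 and keeps 80 − 44.88 = 35.12.
Round 3 (the studio proposes): the distributor can get 35.12 next round, worth 0.49 × 35.12 = 17.2088 now, so the studio offers 17.2088, keeping 62.7912.
Round 2 (the distributor proposes): the studio can get 62.7912 next round, worth 0.66 × 62.7912 = 41.442192 now; the distributor offers that and keeps 38.557808.
Round 1 (the studio proposes): the distributor can get 38.557808 next round, worth 0.49 × 38.557808 = 18.89332592 now; the studio offers that and keeps 61.10667408.

18.89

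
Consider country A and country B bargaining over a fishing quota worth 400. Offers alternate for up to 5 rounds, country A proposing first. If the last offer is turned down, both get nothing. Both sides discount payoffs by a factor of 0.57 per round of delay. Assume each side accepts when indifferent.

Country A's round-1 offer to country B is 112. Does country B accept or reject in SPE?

Round 5 (country A proposes): rejection yields 0 for country B; country A offers 0 and keeps 400.
Round 4 (country B proposes): country A can get 400 next round, worth 0.57 × 400 = 228 now, so country B offers 228, keeping 172.
Round 3 (country A proposes): country B can get 172 next round, worth 0.57 × 172 = 98.04 now; country A offers that and keeps 301.96.
Round 2 (country B proposes): country A can get 301.96 next round, worth 0.57 × 301.96 = 172.1172 now. Country B offers 172.1172 and keeps 400 − 172.1172 = 227.8828.
So by rejecting in round 1, country B gets 227.8828 next round, worth 0.57 × 227.8828 = 129.893196 now.
Offer 112 < 129.893196, so country B rejects.

Reject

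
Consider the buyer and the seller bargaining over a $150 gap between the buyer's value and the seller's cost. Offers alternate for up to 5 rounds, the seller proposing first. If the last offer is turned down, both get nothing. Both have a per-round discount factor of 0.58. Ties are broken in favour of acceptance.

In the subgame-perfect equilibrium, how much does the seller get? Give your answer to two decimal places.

Work backward from the last round.
Round 5 (the seller proposes): the buyer will accept anything ≥ 0, so the seller offers 0 and keeps 150.
Round 4 (the buyer proposes): the seller can get 150 next round, worth 0.58 × 150 = 87 now. The buyer offers 87 and keeps 150 − 87 = 63.
Round 3 (the seller proposes): the buyer can get 63 next round, worth 0.58 × 63 = 36.54 now; the seller offers that and keeps 113.46.
Round 2 (the buyer proposes): the seller can get 113.46 next round, worth 0.58 × 113.46 = 65.8068 now. The buyer offers 65.8068 and keeps 150 − 65.8068 = 84.1932.
Round 1 (the seller proposes): the buyer can get 84.1932 next round, worth 0.58 × 84.1932 = 48.832056 now. The seller offers 48.832056 and keeps 150 − 48.832056 = 101.167944.

101.17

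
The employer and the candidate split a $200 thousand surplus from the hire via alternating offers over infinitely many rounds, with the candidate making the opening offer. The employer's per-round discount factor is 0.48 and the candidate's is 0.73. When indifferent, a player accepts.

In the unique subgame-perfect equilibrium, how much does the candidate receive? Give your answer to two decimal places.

When the candidate proposes, the employer accepts any offer worth at least 0.48 times what the employer would get by proposing next round; and vice versa.
This gives x = 200 − 0.48y and y = 200 − 0.73x, where x and y are each side's share when it proposes.
Hence (1 − 0.48·0.73)x = 200(1 − 0.48), i.e. 0.6496·x = 104.
x ≈ 160.0985; the employer's share is 200 − x ≈ 39.9015.

160.10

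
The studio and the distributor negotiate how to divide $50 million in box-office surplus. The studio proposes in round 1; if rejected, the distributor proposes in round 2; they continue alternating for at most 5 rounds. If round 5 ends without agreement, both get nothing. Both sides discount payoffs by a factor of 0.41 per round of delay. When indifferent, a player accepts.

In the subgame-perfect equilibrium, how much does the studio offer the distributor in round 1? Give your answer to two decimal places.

Round 5 (the studio proposes): rejection yields 0 for the distributor; the studio offers 0 and keeps 50.
Round 4 (the distributor proposes): the studio can get 50 next round, worth 0.41 × 50 = 20.5 now, so the distributor offers 20.5, keeping 29.5.
Round 3 (the studio proposes): the distributor can get 29.5 next round, worth 0.41 × 29.5 = 12.095 now. The studio offers 12.095 and keeps 50 − 12.095 = 37.905.
Round 2 (the distributor proposes): the studio can get 37.905 next round, worth 0.41 × 37.905 = 15.54105 now; the distributor offers that and keeps 34.45895.
Round 1 (the studio proposes): the distributor can get 34.45895 next round, worth 0.41 × 34.45895 = 14.1281695 now. The studio offers 14.1281695 and keeps 50 − 14.1281695 = 35.8718305.

14.13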